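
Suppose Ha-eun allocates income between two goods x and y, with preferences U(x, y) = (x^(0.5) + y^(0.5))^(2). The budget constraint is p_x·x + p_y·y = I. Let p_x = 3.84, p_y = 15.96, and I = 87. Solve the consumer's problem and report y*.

y* = 1.0572

MRS = MU_x/MU_y = (y/x)^(0.5). Set equal to p_x/p_y.
Hence y/x = (p_x/p_y)^(1/(0.5)), i.e. raised to the 2 power.
With the ratio pinned down, the budget gives x* = I/(p_x + p_y·(y/x)) and y* = (y/x)·x*.
Numerically y/x = 0.057889, so x* = 87/(3.84 + 15.96·0.057889) = 18.2623 and y* = 0.057889·18.2623 = 1.0572.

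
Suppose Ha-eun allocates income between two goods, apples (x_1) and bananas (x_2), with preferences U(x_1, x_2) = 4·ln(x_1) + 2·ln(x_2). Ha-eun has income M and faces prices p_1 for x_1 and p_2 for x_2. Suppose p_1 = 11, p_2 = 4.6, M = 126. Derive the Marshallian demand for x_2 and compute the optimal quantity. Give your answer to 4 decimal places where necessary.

x_2* = 9.1304

Tangency: MRS = 2·x_2/x_1 = p_1/p_2.
So 4·p_2·x_2 = 2·p_1·x_1; combined with the budget, a share 2/3 of income goes to x_1.
Demand: x_1*(p_1,p_2,M) = 2/3·M/p_1 and x_2* = 1/3·M/p_2.
At p_1=11, p_2=4.6, M=126: x_2* = 1/3·126/4.6 = 9.1304.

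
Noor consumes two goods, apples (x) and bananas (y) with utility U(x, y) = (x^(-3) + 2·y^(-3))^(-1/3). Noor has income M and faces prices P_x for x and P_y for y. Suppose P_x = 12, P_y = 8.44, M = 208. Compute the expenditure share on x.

Numerically y/x = 1.298575, so x* = 208/(12 + 8.44·1.298575) = 9.0592 and y* = 1.298575·9.0592 = 11.7641.
Expenditure on x: 12·9.0592 = 108.7109; share = 0.5226.

share on x = 0.5226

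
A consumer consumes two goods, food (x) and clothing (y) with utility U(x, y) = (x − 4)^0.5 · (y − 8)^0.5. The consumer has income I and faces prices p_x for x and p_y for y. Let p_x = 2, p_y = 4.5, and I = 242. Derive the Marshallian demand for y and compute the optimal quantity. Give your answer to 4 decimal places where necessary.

y* = 30

This is Cobb-Douglas in (x−4, y−8): tangency gives 0.5·p_y·(y−8) = 0.5·p_x·(x−4).
Substituting into the budget: x* = 4 + 0.5·(I − 4·p_x − 8·p_y)/p_x, and y* = 8 + 0.5·(…)/p_y.
Discretionary income = 242 − 4·2 − 8·4.5 = 198; y* = 8 + 0.5·198/4.5 = 30.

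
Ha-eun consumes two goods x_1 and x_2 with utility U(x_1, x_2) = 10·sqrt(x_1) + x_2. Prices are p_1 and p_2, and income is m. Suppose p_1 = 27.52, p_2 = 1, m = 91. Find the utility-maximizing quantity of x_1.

x_1* = 0.033

Utility is quasi-linear in x_2; the FOC for x_1 is 5/√x_1 = p_1/p_2.
Solve: √x_1 = 5·p_2/p_1, so x_1*(p_1,p_2) = (5·p_2/p_1)², and x_2* = (m − p_1·x_1*)/p_2.
Plugging in: x_1* = (5·1/27.52)² = 0.033.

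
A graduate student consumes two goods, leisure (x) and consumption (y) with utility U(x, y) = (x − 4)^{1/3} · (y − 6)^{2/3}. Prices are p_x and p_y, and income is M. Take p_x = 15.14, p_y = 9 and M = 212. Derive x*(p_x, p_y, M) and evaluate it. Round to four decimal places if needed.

Let x' = x−4, y' = y−6. MRS = (1/2)·y'/x' = p_x/p_y.
Substituting into the budget: x* = 4 + 1/3·(M − 4·p_x − 6·p_y)/p_x, and y* = 6 + 2/3·(…)/p_y.
Discretionary income = 212 − 4·15.14 − 6·9 = 97.44; x* = 4 + 1/3·97.44/15.14 = 6.1453.

x* = 6.1453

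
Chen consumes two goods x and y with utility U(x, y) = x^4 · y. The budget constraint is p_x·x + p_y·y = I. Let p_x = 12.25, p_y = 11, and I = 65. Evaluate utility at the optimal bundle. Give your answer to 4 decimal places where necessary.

The MRS is 4·y/x. Set MRS = p_x/p_y.
So 4·p_y·y = p_x·x; combined with the budget, a share 0.8 of income goes to x.
Demand: x*(p_x,p_y,I) = 0.8·I/p_x and y* = 0.2·I/p_y.
At p_x=12.25, p_y=11, I=65: x* = 0.8·65/12.25 = 4.2449, y* = 1.1818.
Utility at the optimum: U(4.2449, 1.1818) = 383.7246.

V = 383.7246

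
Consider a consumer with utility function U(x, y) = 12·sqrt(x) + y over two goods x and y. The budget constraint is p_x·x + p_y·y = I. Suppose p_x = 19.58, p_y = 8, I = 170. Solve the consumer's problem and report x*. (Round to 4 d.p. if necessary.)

Set MRS = p_x/p_y: 6·x^(−1/2) = p_x/p_y.
Thus x* = (6·p_y/p_x)² — independent of I — with the rest of income spent on y.
Plugging in: x* = (6·8/19.58)² = 6.0098.

x* = 6.0098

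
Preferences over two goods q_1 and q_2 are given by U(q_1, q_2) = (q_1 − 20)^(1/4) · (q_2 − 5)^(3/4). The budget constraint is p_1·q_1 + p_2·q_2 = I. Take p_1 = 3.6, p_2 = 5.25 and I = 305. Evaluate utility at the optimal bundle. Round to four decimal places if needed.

MRS = (1/3)·(q_2−5)/(q_1−20). Tangency with p_1/p_2 gives q_2−5 = 3·(p_1/p_2)·(q_1−20).
Substituting into the budget: q_1* = 20 + 0.25·(I − 20·p_1 − 5·p_2)/p_1, and q_2* = 5 + 0.75·(…)/p_2.
Discretionary income = 305 − 20·3.6 − 5·5.25 = 206.75; q_1* = 20 + 0.25·206.75/3.6 = 34.3576; q_2* = 5 + 0.75·206.75/5.25 = 34.5357.
Utility at the optimum: U(34.3576, 34.5357) = 24.6622.

V = 24.6622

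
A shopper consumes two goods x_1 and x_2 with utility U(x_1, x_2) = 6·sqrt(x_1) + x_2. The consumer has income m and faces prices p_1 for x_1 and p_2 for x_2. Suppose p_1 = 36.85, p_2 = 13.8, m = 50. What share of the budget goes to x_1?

share on x_1 = 0.9302

Set MRS = p_1/p_2: 3·x_1^(−1/2) = p_1/p_2.
Solve: √x_1 = 3·p_2/p_1, so x_1*(p_1,p_2) = (3·p_2/p_1)², and x_2* = (m − p_1·x_1*)/p_2.
Plugging in: x_1* = (3·13.8/36.85)² = 1.2622, x_2* = 0.2528.
Expenditure on x_1: 36.85·1.2622 = 46.5118; share = 0.9302.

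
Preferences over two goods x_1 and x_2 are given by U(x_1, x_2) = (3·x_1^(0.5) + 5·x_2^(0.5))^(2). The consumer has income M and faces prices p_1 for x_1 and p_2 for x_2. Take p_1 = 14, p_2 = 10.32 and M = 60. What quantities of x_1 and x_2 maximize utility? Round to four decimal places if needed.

From the CES first-order condition, (3/5)·(x_2/x_1)^(0.5) = p_1/p_2.
Solve for the ratio: x_2/x_1 = [(5/3)·p_1/p_2]^(2).
Substitute x_2 = (x_2/x_1)·x_1 into the budget: x_1* = M/(p_1 + p_2·(x_2/x_1)).
Numerically x_2/x_1 = 5.112039, so x_1* = 60/(14 + 10.32·5.112039) = 0.8988 and x_2* = 5.112039·0.8988 = 4.5947.

x_1* = 0.8988, x_2* = 4.5947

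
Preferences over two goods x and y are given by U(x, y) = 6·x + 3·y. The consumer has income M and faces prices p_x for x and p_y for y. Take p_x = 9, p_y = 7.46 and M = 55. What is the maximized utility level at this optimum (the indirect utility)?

Linear utility — the consumer picks whichever good has higher MU/price: 6/9 = 0.6667 vs 3/7.46 = 0.4021.
x gives more utility per dollar, so spend all income on x: x* = M/p_x, y* = 0.
Numerically: x* = 6.1111, y* = 0.
Utility at the optimum: U(6.1111, 0) = 36.6667.

V = 36.6667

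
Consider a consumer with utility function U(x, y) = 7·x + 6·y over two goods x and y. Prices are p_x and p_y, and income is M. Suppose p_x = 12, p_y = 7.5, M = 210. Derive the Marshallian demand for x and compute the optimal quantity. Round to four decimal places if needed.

Perfect substitutes: compare marginal utility per dollar. 7/p_x vs 6/p_y → 0.5833 vs 0.8.
y gives more utility per dollar, so spend all income on y: y* = M/p_y, x* = 0.
Numerically: x* = 0, y* = 28.

x* = 0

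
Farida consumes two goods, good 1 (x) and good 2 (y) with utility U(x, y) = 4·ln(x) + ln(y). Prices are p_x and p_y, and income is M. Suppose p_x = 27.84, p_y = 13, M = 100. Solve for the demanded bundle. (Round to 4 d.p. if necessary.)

At p_x=27.84, p_y=13, M=100: x* = 0.8·100/27.84 = 2.8736, y* = 1.5385.

x* = 2.8736, y* = 1.5385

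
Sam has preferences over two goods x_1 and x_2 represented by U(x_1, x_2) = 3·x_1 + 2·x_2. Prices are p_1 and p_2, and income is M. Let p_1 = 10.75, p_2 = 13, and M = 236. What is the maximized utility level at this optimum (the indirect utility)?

x_1 gives more utility per dollar, so spend all income on x_1: x_1* = M/p_1, x_2* = 0.
Numerically: x_1* = 21.9535, x_2* = 0.
Utility at the optimum: U(21.9535, 0) = 65.8605.

V = 65.8605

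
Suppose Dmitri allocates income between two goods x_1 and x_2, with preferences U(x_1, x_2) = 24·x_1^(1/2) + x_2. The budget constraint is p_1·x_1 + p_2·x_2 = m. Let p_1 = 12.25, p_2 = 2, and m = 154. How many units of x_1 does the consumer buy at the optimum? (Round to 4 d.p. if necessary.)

Utility is quasi-linear in x_2; the FOC for x_1 is 12/√x_1 = p_1/p_2.
Solve: √x_1 = 12·p_2/p_1, so x_1*(p_1,p_2) = (12·p_2/p_1)², and x_2* = (m − p_1·x_1*)/p_2.
Plugging in: x_1* = (12·2/12.25)² = 3.8384.

x_1* = 3.8384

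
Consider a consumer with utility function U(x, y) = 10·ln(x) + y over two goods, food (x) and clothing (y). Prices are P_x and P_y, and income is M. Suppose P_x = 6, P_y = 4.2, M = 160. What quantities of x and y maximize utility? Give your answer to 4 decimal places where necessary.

Set MRS = P_x/P_y: (10/x)/1 = P_x/P_y.
So x*(P_x,P_y) = 10·P_y/P_x, independent of income; and y* = (M − 10·P_y)/P_y.
At the given prices: x* = 10·4.2/6 = 7, and y* = 28.0952.

x* = 7, y* = 28.0952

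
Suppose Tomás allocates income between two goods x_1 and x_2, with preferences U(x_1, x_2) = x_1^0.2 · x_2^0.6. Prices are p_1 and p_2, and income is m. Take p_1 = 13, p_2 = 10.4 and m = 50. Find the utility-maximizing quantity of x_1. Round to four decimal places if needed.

The MRS is (1/3)·x_2/x_1. Set MRS = p_1/p_2.
Rearranging, p_2·x_2 = 3·p_1·x_1. Substituting into the budget gives p_1·x_1·(1 + 3) = m.
Demand: x_1*(p_1,p_2,m) = 0.25·m/p_1 and x_2* = 0.75·m/p_2.
At p_1=13, p_2=10.4, m=50: x_1* = 0.25·50/13 = 0.9615.

x_1* = 0.9615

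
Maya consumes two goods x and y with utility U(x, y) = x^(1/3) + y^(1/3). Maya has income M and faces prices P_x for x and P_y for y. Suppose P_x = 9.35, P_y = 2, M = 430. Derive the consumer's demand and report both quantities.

x* = 14.5436, y* = 147.0088

From the CES first-order condition, (y/x)^(2/3) = P_x/P_y.
Hence y/x = (P_x/P_y)^(1/(2/3)), i.e. raised to the 1.5 power.
With the ratio pinned down, the budget gives x* = M/(P_x + P_y·(y/x)) and y* = (y/x)·x*.
Numerically y/x = 10.108167, so x* = 430/(9.35 + 2·10.108167) = 14.5436 and y* = 10.108167·14.5436 = 147.0088.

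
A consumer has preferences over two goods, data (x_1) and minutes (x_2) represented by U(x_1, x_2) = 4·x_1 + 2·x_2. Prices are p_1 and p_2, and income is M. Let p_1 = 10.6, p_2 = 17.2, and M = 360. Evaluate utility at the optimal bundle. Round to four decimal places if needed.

V = 135.8491

Perfect substitutes: compare marginal utility per dollar. 4/p_1 vs 2/p_2 → 0.3774 vs 0.1163.
x_1 gives more utility per dollar, so spend all income on x_1: x_1* = M/p_1, x_2* = 0.
Numerically: x_1* = 33.9623, x_2* = 0.
Utility at the optimum: U(33.9623, 0) = 135.8491.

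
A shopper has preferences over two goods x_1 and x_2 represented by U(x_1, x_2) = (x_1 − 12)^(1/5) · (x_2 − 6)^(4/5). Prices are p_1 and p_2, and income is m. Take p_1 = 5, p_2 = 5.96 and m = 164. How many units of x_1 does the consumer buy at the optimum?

After buying the subsistence bundle (12, 6), a share 0.2 of the remaining income goes to x_1: x_1* = 12 + 0.2·(m − 12p_1 − 6p_2)/p_1.
Discretionary income = 164 − 12·5 − 6·5.96 = 68.24; x_1* = 12 + 0.2·68.24/5 = 14.7296.

x_1* = 14.7296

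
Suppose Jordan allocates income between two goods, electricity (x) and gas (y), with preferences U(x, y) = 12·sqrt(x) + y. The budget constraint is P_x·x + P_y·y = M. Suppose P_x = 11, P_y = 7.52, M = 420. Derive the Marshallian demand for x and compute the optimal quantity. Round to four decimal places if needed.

Set MRS = P_x/P_y: 6·x^(−1/2) = P_x/P_y.
Solve: √x = 6·P_y/P_x, so x*(P_x,P_y) = (6·P_y/P_x)², and y* = (M − P_x·x*)/P_y.
Plugging in: x* = (6·7.52/11)² = 16.8249.

x* = 16.8249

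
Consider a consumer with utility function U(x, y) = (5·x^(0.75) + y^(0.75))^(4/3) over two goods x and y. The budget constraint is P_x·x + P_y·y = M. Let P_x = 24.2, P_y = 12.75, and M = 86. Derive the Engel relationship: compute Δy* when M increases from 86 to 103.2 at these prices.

MRS = MU_x/MU_y = 5·(y/x)^(0.25). Set equal to P_x/P_y.
Solve for the ratio: y/x = [(1/5)·P_x/P_y]^(4).
Substitute y = (y/x)·x into the budget: x* = M/(P_x + P_y·(y/x)).
Numerically y/x = 0.020765, so x* = 86/(24.2 + 12.75·0.020765) = 3.5153 and y* = 0.020765·3.5153 = 0.073.
At M' = 103.2: y* = 0.0876. Change: 0.0876 − 0.073 = 0.0146.

Δy* = 0.0146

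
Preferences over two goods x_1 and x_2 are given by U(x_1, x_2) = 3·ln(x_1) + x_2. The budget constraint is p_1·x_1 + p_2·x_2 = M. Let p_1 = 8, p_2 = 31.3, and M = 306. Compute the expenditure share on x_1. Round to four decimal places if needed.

MU_x_1 = 3/x_1, MU_x_2 = 1. Tangency: 3/x_1 = p_1/p_2.
So x_1*(p_1,p_2) = 3·p_2/p_1, independent of income; and x_2* = (M − 3·p_2)/p_2.
At the given prices: x_1* = 3·31.3/8 = 11.7375, and x_2* = 6.7764.
Expenditure on x_1: 8·11.7375 = 93.9; share = 0.3069.

share on x_1 = 0.3069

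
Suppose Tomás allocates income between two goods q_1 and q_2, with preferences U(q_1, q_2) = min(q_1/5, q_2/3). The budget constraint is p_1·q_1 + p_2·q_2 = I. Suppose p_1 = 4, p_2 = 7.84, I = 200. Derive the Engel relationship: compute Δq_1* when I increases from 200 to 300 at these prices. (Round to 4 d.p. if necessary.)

Δq_1* = 11.489

Demand: q_1*(p_1,p_2,I) = 5·I/(5·p_1 + 3·p_2), q_2* = 3·I/(5·p_1 + 3·p_2).
Here 5·4 + 3·7.84 = 43.52, giving q_1* = 22.9779.
At I' = 300: q_1* = 34.4669. Change: 34.4669 − 22.9779 = 11.489.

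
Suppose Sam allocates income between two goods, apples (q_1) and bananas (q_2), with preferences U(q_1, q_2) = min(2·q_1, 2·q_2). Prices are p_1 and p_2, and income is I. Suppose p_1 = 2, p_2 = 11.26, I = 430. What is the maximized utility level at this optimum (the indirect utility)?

V = 64.8567

Demand: q_1*(p_1,p_2,I) = 2·I/(2·p_1 + 2·p_2), q_2* = 2·I/(2·p_1 + 2·p_2).
Here 2·2 + 2·11.26 = 26.52, giving q_1* = 32.4284 and q_2* = 32.4284.
Utility at the optimum: U(32.4284, 32.4284) = 64.8567.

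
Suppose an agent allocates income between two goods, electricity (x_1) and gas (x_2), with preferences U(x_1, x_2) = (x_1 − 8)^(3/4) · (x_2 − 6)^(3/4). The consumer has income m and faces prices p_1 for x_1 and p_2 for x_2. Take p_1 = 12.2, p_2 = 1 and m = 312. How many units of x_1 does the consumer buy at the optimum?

MRS = (x_2−6)/(x_1−8). Tangency with p_1/p_2 gives x_2−6 = (p_1/p_2)·(x_1−8).
After buying the subsistence bundle (8, 6), a share 0.5 of the remaining income goes to x_1: x_1* = 8 + 0.5·(m − 8p_1 − 6p_2)/p_1.
Discretionary income = 312 − 8·12.2 − 6·1 = 208.4; x_1* = 8 + 0.5·208.4/12.2 = 16.541.

x_1* = 16.541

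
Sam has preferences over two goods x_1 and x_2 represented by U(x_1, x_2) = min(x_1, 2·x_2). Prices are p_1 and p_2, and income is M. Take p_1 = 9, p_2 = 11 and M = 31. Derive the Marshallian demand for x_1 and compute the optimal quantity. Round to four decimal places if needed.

x_1* = 2.1379

Here 2·9 + 11 = 29, giving x_1* = 2.1379.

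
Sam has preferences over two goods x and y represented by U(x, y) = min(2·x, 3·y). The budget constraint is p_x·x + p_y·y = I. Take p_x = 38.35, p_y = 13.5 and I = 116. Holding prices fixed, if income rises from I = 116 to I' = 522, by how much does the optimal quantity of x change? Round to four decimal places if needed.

With perfect complements, no substitution: consume in ratio x:y = 3:2.
Budget: p_x·x + p_y·(2/3)·x = I, so (3·p_x + 2·p_y)·x = 3·I.
Demand: x*(p_x,p_y,I) = 3·I/(3·p_x + 2·p_y), y* = 2·I/(3·p_x + 2·p_y).
Here 3·38.35 + 2·13.5 = 142.05, giving x* = 2.4498.
At I' = 522: x* = 11.0243. Change: 11.0243 − 2.4498 = 8.5744.

Δx* = 8.5744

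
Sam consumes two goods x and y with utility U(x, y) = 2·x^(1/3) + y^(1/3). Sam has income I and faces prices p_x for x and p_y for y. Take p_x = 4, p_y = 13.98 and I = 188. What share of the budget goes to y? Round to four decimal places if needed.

With the ratio pinned down, the budget gives x* = I/(p_x + p_y·(y/x)) and y* = (y/x)·x*.
Numerically y/x = 0.054111, so x* = 188/(4 + 13.98·0.054111) = 39.5251 and y* = 0.054111·39.5251 = 2.1387.
Expenditure on y: 13.98·2.1387 = 29.8995; share = 0.159.

share on y = 0.159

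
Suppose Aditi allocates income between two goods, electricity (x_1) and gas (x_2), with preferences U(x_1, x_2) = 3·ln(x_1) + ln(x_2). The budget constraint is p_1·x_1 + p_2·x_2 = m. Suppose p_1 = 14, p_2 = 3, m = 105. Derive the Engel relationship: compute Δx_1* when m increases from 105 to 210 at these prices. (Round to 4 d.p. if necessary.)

MU_x_1/MU_x_2 = (3·x_2)/(x_1); tangency sets this equal to p_1/p_2.
Rearranging, p_2·x_2 = (1/3)·p_1·x_1. Substituting into the budget gives p_1·x_1·(1 + (1/3)) = m.
Demand: x_1*(p_1,p_2,m) = 0.75·m/p_1 and x_2* = 0.25·m/p_2.
At p_1=14, p_2=3, m=105: x_1* = 0.75·105/14 = 5.625.
At m' = 210: x_1* = 11.25. Change: 11.25 − 5.625 = 5.625.

Δx_1* = 5.625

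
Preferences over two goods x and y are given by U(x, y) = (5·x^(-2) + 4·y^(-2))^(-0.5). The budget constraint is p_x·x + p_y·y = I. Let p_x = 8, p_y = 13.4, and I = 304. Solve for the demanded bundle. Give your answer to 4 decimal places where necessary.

MRS = MU_x/MU_y = (5/4)·(y/x)^(3). Set equal to p_x/p_y.
Solve for the ratio: y/x = [(4/5)·p_x/p_y]^(1/3).
With the ratio pinned down, the budget gives x* = I/(p_x + p_y·(y/x)) and y* = (y/x)·x*.
Numerically y/x = 0.781673, so x* = 304/(8 + 13.4·0.781673) = 16.4552 and y* = 0.781673·16.4552 = 12.8626.

x* = 16.4552, y* = 12.8626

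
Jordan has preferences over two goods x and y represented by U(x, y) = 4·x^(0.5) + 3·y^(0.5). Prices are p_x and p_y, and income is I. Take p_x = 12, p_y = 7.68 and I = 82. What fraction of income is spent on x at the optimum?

share on x = 0.5322

MRS = MU_x/MU_y = (4/3)·(y/x)^(0.5). Set equal to p_x/p_y.
Hence y/x = ((3/4)·p_x/p_y)^(1/(0.5)), i.e. raised to the 2 power.
Substitute y = (y/x)·x into the budget: x* = I/(p_x + p_y·(y/x)).
Numerically y/x = 1.373291, so x* = 82/(12 + 7.68·1.373291) = 3.6369 and y* = 1.373291·3.6369 = 4.9945.
Expenditure on x: 12·3.6369 = 43.6424; share = 0.5322.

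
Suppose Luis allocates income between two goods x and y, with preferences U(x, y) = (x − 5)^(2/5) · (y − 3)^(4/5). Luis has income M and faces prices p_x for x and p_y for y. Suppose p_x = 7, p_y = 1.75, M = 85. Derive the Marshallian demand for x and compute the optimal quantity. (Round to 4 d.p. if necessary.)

MRS = (1/2)·(y−3)/(x−5). Tangency with p_x/p_y gives y−3 = 2·(p_x/p_y)·(x−5).
After buying the subsistence bundle (5, 3), a share 1/3 of the remaining income goes to x: x* = 5 + 1/3·(M − 5p_x − 3p_y)/p_x.
Discretionary income = 85 − 5·7 − 3·1.75 = 44.75; x* = 5 + 1/3·44.75/7 = 7.131.

x* = 7.131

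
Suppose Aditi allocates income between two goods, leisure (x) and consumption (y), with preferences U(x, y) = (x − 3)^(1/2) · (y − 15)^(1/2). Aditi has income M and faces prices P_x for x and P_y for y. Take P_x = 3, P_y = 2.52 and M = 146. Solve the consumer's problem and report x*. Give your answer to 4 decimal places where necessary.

x* = 19.5333

After buying the subsistence bundle (3, 15), a share 0.5 of the remaining income goes to x: x* = 3 + 0.5·(M − 3P_x − 15P_y)/P_x.
Discretionary income = 146 − 3·3 − 15·2.52 = 99.2; x* = 3 + 0.5·99.2/3 = 19.5333.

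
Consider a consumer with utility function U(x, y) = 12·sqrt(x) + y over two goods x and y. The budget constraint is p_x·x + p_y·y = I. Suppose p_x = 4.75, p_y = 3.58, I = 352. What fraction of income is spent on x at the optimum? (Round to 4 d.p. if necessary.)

share on x = 0.276

Thus x* = (6·p_y/p_x)² — independent of I — with the rest of income spent on y.
Plugging in: x* = (6·3.58/4.75)² = 20.4494, y* = 71.1914.
Expenditure on x: 4.75·20.4494 = 97.1348; share = 0.276.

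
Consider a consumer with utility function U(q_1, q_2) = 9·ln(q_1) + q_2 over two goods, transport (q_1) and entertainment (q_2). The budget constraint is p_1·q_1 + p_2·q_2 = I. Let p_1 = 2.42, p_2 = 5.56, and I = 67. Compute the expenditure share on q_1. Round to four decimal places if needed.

share on q_1 = 0.7469

Set MRS = p_1/p_2: (9/q_1)/1 = p_1/p_2.
So q_1*(p_1,p_2) = 9·p_2/p_1, independent of income; and q_2* = (I − 9·p_2)/p_2.
At the given prices: q_1* = 9·5.56/2.42 = 20.6777, and q_2* = 3.0504.
Expenditure on q_1: 2.42·20.6777 = 50.04; share = 0.7469.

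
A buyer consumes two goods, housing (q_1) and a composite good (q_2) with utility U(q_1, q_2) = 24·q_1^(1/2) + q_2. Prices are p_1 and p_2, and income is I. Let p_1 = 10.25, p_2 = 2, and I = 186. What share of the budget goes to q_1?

Set MRS = p_1/p_2: 12·q_1^(−1/2) = p_1/p_2.
Thus q_1* = (12·p_2/p_1)² — independent of I — with the rest of income spent on q_2.
Plugging in: q_1* = (12·2/10.25)² = 5.4825, q_2* = 64.9024.
Expenditure on q_1: 10.25·5.4825 = 56.1951; share = 0.3021.

share on q_1 = 0.3021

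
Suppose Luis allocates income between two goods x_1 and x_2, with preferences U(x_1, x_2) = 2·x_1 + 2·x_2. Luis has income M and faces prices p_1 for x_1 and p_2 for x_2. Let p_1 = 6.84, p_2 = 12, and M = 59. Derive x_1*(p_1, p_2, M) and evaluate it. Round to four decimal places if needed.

x_1* = 8.6257

Perfect substitutes: compare marginal utility per dollar. 2/p_1 vs 2/p_2 → 0.2924 vs 0.1667.
x_1 gives more utility per dollar, so spend all income on x_1: x_1* = M/p_1, x_2* = 0.
Numerically: x_1* = 8.6257, x_2* = 0.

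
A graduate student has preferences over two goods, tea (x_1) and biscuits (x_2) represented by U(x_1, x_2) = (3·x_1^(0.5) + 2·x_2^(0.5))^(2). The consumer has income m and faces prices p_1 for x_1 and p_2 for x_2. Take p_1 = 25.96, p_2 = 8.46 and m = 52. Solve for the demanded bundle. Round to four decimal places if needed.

Substitute x_2 = (x_2/x_1)·x_1 into the budget: x_1* = m/(p_1 + p_2·(x_2/x_1)).
Numerically x_2/x_1 = 4.18491, so x_1* = 52/(25.96 + 8.46·4.18491) = 0.8474 and x_2* = 4.18491·0.8474 = 3.5463.

x_1* = 0.8474, x_2* = 3.5463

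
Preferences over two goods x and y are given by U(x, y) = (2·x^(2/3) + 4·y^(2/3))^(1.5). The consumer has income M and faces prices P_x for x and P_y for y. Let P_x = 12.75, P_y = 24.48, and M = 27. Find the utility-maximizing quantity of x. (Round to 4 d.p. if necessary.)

MU_x ∝ 2·x^(-1/3), MU_y ∝ 4·y^(-1/3), so MRS = (1/2)·(y/x)^(1/3) = P_x/P_y.
Hence y/x = (2·P_x/P_y)^(1/(1/3)), i.e. raised to the 3 power.
Substitute y = (y/x)·x into the budget: x* = M/(P_x + P_y·(y/x)).
Numerically y/x = 1.130281, so x* = 27/(12.75 + 24.48·1.130281) = 0.668.

x* = 0.668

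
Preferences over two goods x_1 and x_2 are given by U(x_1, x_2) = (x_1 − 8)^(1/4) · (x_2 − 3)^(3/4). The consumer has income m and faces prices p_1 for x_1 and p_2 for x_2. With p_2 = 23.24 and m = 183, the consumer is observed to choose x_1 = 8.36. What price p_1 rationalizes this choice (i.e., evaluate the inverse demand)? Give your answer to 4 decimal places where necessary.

p_1 = 12

Let x_1' = x_1−8, x_2' = x_2−3. MRS = (1/3)·x_2'/x_1' = p_1/p_2.
After buying the subsistence bundle (8, 3), a share 0.25 of the remaining income goes to x_1: x_1* = 8 + 0.25·(m − 8p_1 − 3p_2)/p_1.
Set x_1* = 8.36 in the demand function and solve for p_1: p_1 = 12.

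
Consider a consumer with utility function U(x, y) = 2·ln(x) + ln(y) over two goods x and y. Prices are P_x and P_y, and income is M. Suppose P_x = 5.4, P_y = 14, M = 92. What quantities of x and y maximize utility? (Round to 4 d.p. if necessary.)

x* = 11.358, y* = 2.1905

Tangency: MRS = 2·y/x = P_x/P_y.
Rearranging, P_y·y = (1/2)·P_x·x. Substituting into the budget gives P_x·x·(1 + (1/2)) = M.
Demand: x*(P_x,P_y,M) = 2/3·M/P_x and y* = 1/3·M/P_y.
At P_x=5.4, P_y=14, M=92: x* = 2/3·92/5.4 = 11.358, y* = 2.1905.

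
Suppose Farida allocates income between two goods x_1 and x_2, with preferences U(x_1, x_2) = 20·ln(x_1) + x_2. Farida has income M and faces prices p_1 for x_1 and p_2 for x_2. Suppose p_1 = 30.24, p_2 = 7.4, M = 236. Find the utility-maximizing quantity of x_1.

Set MRS = p_1/p_2: (20/x_1)/1 = p_1/p_2.
So x_1*(p_1,p_2) = 20·p_2/p_1, independent of income; and x_2* = (M − 20·p_2)/p_2.
At the given prices: x_1* = 20·7.4/30.24 = 4.8942.

x_1* = 4.8942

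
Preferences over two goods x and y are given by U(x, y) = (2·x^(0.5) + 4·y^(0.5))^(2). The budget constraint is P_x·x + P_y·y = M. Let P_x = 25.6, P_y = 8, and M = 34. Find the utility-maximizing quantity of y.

From the CES first-order condition, (1/2)·(y/x)^(0.5) = P_x/P_y.
Hence y/x = (2·P_x/P_y)^(1/(0.5)), i.e. raised to the 2 power.
Substitute y = (y/x)·x into the budget: x* = M/(P_x + P_y·(y/x)).
Numerically y/x = 40.96, so x* = 34/(25.6 + 8·40.96) = 0.0962 and y* = 40.96·0.0962 = 3.942.

y* = 3.942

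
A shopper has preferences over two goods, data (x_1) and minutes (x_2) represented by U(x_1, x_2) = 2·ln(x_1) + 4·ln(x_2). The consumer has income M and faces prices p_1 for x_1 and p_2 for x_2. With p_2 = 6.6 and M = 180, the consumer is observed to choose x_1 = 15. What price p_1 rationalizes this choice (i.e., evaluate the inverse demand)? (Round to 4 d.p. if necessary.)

The MRS is (1/2)·x_2/x_1. Set MRS = p_1/p_2.
So 2·p_2·x_2 = 4·p_1·x_1; combined with the budget, a share 1/3 of income goes to x_1.
Demand: x_1*(p_1,p_2,M) = 1/3·M/p_1 and x_2* = 2/3·M/p_2.
Set x_1* = 15 in the demand function and solve for p_1: p_1 = 4.

p_1 = 4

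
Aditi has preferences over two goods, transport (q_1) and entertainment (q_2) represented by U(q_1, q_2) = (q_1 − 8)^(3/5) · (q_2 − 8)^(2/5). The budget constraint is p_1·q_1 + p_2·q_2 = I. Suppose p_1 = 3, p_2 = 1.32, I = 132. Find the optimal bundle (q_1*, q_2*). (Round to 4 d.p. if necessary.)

q_1* = 27.488, q_2* = 37.5273

Let q_1' = q_1−8, q_2' = q_2−8. MRS = (3/2)·q_2'/q_1' = p_1/p_2.
After buying the subsistence bundle (8, 8), a share 0.6 of the remaining income goes to q_1: q_1* = 8 + 0.6·(I − 8p_1 − 8p_2)/p_1.
Discretionary income = 132 − 8·3 − 8·1.32 = 97.44; q_1* = 8 + 0.6·97.44/3 = 27.488; q_2* = 8 + 0.4·97.44/1.32 = 37.5273.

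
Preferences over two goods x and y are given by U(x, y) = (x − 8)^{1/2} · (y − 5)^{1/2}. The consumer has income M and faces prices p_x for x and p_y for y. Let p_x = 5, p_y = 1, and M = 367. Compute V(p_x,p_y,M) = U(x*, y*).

Let x' = x−8, y' = y−5. MRS = y'/x' = p_x/p_y.
Substituting into the budget: x* = 8 + 0.5·(M − 8·p_x − 5·p_y)/p_x, and y* = 5 + 0.5·(…)/p_y.
Discretionary income = 367 − 8·5 − 5·1 = 322; x* = 8 + 0.5·322/5 = 40.2; y* = 5 + 0.5·322/1 = 166.
Utility at the optimum: U(40.2, 166) = 72.0014.

V = 72.0014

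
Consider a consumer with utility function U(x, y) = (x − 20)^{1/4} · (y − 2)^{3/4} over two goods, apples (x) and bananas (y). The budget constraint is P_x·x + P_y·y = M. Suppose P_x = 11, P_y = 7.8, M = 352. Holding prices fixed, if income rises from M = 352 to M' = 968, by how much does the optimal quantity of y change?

This is Cobb-Douglas in (x−20, y−2): tangency gives 0.25·P_y·(y−2) = 0.75·P_x·(x−20).
After buying the subsistence bundle (20, 2), a share 0.25 of the remaining income goes to x: x* = 20 + 0.25·(M − 20P_x − 2P_y)/P_x.
Discretionary income = 352 − 20·11 − 2·7.8 = 116.4; y* = 2 + 0.75·116.4/7.8 = 13.1923.
At M' = 968: y* = 72.4231. Change: 72.4231 − 13.1923 = 59.2308.

Δy* = 59.2308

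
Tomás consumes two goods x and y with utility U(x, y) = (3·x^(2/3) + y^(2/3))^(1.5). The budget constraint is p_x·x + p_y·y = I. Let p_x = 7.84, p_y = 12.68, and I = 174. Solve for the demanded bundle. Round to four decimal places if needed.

MRS = MU_x/MU_y = 3·(y/x)^(1/3). Set equal to p_x/p_y.
Hence y/x = ((1/3)·p_x/p_y)^(1/(1/3)), i.e. raised to the 3 power.
Substitute y = (y/x)·x into the budget: x* = I/(p_x + p_y·(y/x)).
Numerically y/x = 0.008754, so x* = 174/(7.84 + 12.68·0.008754) = 21.884 and y* = 0.008754·21.884 = 0.1916.

x* = 21.884, y* = 0.1916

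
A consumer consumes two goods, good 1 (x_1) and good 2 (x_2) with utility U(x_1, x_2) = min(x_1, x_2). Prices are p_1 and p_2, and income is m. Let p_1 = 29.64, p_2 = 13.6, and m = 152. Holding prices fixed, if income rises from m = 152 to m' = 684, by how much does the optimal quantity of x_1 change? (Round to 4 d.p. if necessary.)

Δx_1* = 12.3034

Leontief preferences: the optimum is at the kink where x_1/1 = x_2/1, i.e. x_2 = x_1.
Budget: p_1·x_1 + p_2·x_1 = m, so (p_1 + p_2)·x_1 = m.
Demand: x_1*(p_1,p_2,m) = m/(p_1 + p_2), x_2* = m/(p_1 + p_2).
Here 29.64 + 13.6 = 43.24, giving x_1* = 3.5153.
At m' = 684: x_1* = 15.8187. Change: 15.8187 − 3.5153 = 12.3034.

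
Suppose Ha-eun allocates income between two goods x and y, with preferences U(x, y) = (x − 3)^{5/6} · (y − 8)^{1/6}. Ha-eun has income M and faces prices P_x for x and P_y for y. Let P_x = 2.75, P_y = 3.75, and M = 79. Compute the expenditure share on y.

share on y = 0.4657

This is Cobb-Douglas in (x−3, y−8): tangency gives 5/6·P_y·(y−8) = 1/6·P_x·(x−3).
After buying the subsistence bundle (3, 8), a share 5/6 of the remaining income goes to x: x* = 3 + 5/6·(M − 3P_x − 8P_y)/P_x.
Discretionary income = 79 − 3·2.75 − 8·3.75 = 40.75; x* = 3 + 5/6·40.75/2.75 = 15.3485; y* = 8 + 1/6·40.75/3.75 = 9.8111.
Expenditure on y: 3.75·9.8111 = 36.7917; share = 0.4657.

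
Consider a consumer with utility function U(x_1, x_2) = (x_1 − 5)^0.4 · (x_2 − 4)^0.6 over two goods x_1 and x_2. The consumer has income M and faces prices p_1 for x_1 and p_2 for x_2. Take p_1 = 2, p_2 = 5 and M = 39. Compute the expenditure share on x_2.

share on x_2 = 0.6513

Substituting into the budget: x_1* = 5 + 0.4·(M − 5·p_1 − 4·p_2)/p_1, and x_2* = 4 + 0.6·(…)/p_2.
Discretionary income = 39 − 5·2 − 4·5 = 9; x_1* = 5 + 0.4·9/2 = 6.8; x_2* = 4 + 0.6·9/5 = 5.08.
Expenditure on x_2: 5·5.08 = 25.4; share = 0.6513.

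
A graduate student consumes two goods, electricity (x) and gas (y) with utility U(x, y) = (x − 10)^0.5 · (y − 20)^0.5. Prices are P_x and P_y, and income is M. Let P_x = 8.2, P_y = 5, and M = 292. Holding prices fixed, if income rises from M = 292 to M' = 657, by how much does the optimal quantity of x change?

This is Cobb-Douglas in (x−10, y−20): tangency gives 0.5·P_y·(y−20) = 0.5·P_x·(x−10).
After buying the subsistence bundle (10, 20), a share 0.5 of the remaining income goes to x: x* = 10 + 0.5·(M − 10P_x − 20P_y)/P_x.
Discretionary income = 292 − 10·8.2 − 20·5 = 110; x* = 10 + 0.5·110/8.2 = 16.7073.
At M' = 657: x* = 38.9634. Change: 38.9634 − 16.7073 = 22.2561.

Δx* = 22.2561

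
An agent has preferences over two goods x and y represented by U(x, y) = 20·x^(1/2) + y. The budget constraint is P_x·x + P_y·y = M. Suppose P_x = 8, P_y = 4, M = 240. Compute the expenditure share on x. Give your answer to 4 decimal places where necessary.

share on x = 0.8333

Set MRS = P_x/P_y: 10·x^(−1/2) = P_x/P_y.
Solve: √x = 10·P_y/P_x, so x*(P_x,P_y) = (10·P_y/P_x)², and y* = (M − P_x·x*)/P_y.
Plugging in: x* = (10·4/8)² = 25, y* = 10.
Expenditure on x: 8·25 = 200; share = 0.8333.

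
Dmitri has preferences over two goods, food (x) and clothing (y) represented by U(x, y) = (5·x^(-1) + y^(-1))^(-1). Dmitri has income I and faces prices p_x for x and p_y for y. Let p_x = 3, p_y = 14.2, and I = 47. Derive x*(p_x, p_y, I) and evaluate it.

MRS = MU_x/MU_y = 5·(y/x)^(2). Set equal to p_x/p_y.
Hence y/x = ((1/5)·p_x/p_y)^(1/(2)), i.e. raised to the 0.5 power.
With the ratio pinned down, the budget gives x* = I/(p_x + p_y·(y/x)) and y* = (y/x)·x*.
Numerically y/x = 0.205557, so x* = 47/(3 + 14.2·0.205557) = 7.9407.

x* = 7.9407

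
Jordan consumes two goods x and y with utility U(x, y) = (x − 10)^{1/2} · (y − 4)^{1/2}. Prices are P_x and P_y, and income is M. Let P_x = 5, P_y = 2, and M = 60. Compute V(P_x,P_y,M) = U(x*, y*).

MRS = (y−4)/(x−10). Tangency with P_x/P_y gives y−4 = (P_x/P_y)·(x−10).
After buying the subsistence bundle (10, 4), a share 0.5 of the remaining income goes to x: x* = 10 + 0.5·(M − 10P_x − 4P_y)/P_x.
Discretionary income = 60 − 10·5 − 4·2 = 2; x* = 10 + 0.5·2/5 = 10.2; y* = 4 + 0.5·2/2 = 4.5.
Utility at the optimum: U(10.2, 4.5) = 0.3162.

V = 0.3162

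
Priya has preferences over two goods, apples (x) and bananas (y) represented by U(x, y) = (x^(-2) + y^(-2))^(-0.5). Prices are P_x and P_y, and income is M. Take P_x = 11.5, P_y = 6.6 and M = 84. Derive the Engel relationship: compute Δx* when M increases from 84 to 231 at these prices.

Δx* = 7.561

MU_x ∝ x^(-3), MU_y ∝ y^(-3), so MRS = (y/x)^(3) = P_x/P_y.
Hence y/x = (P_x/P_y)^(1/(3)), i.e. raised to the 1/3 power.
With the ratio pinned down, the budget gives x* = M/(P_x + P_y·(y/x)) and y* = (y/x)·x*.
Numerically y/x = 1.20333, so x* = 84/(11.5 + 6.6·1.20333) = 4.3205.
At M' = 231: x* = 11.8815. Change: 11.8815 − 4.3205 = 7.561.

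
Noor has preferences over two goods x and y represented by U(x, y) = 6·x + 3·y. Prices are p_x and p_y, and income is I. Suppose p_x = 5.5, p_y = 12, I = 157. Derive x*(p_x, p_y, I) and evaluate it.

x* = 28.5455

x gives more utility per dollar, so spend all income on x: x* = I/p_x, y* = 0.
Numerically: x* = 28.5455, y* = 0.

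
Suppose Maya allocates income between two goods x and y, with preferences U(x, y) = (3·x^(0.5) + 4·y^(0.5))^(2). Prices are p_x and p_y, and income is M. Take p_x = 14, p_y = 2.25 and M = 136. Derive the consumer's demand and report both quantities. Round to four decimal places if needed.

From the CES first-order condition, (3/4)·(y/x)^(0.5) = p_x/p_y.
Solve for the ratio: y/x = [(4/3)·p_x/p_y]^(2).
With the ratio pinned down, the budget gives x* = M/(p_x + p_y·(y/x)) and y* = (y/x)·x*.
Numerically y/x = 68.828532, so x* = 136/(14 + 2.25·68.828532) = 0.8054 and y* = 68.828532·0.8054 = 55.4332.

x* = 0.8054, y* = 55.4332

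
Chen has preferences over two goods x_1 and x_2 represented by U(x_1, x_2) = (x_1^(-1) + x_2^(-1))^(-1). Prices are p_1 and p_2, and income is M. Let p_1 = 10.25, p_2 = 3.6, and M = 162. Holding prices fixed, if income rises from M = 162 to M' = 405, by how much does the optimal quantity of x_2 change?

Δx_2* = 25.1175

Substitute x_2 = (x_2/x_1)·x_1 into the budget: x_1* = M/(p_1 + p_2·(x_2/x_1)).
Numerically x_2/x_1 = 1.687371, so x_1* = 162/(10.25 + 3.6·1.687371) = 9.9237 and x_2* = 1.687371·9.9237 = 16.745.
At M' = 405: x_2* = 41.8625. Change: 41.8625 − 16.745 = 25.1175.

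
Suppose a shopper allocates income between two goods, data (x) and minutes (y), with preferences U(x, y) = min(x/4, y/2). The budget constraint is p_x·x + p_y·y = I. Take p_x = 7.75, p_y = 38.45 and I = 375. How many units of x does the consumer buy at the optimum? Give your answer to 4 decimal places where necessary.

x* = 13.9018

Leontief preferences: the optimum is at the kink where x/4 = y/2, i.e. y = (1/2)·x.
Budget: p_x·x + p_y·(1/2)·x = I, so (4·p_x + 2·p_y)·x = 4·I.
Demand: x*(p_x,p_y,I) = 4·I/(4·p_x + 2·p_y), y* = 2·I/(4·p_x + 2·p_y).
Here 4·7.75 + 2·38.45 = 107.9, giving x* = 13.9018.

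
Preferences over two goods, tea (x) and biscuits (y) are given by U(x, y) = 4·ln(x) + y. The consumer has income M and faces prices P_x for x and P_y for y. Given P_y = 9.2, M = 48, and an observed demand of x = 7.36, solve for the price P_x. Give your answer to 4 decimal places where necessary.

P_x = 5

Set MRS = P_x/P_y: (4/x)/1 = P_x/P_y.
So x*(P_x,P_y) = 4·P_y/P_x, independent of income; and y* = (M − 4·P_y)/P_y.
Set x* = 7.36 in the demand function and solve for P_x: P_x = 5.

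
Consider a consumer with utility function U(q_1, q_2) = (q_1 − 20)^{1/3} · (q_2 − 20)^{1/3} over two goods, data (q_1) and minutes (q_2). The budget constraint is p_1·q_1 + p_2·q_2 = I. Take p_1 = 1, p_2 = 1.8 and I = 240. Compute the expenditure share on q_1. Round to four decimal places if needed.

share on q_1 = 0.4667

Let q_1' = q_1−20, q_2' = q_2−20. MRS = q_2'/q_1' = p_1/p_2.
After buying the subsistence bundle (20, 20), a share 0.5 of the remaining income goes to q_1: q_1* = 20 + 0.5·(I − 20p_1 − 20p_2)/p_1.
Discretionary income = 240 − 20·1 − 20·1.8 = 184; q_1* = 20 + 0.5·184/1 = 112; q_2* = 20 + 0.5·184/1.8 = 71.1111.
Expenditure on q_1: 1·112 = 112; share = 0.4667.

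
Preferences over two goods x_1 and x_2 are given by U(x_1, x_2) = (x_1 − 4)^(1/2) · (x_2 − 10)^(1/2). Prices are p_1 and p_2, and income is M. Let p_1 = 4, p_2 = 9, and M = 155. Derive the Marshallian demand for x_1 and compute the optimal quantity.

x_1* = 10.125

Let x_1' = x_1−4, x_2' = x_2−10. MRS = x_2'/x_1' = p_1/p_2.
Substituting into the budget: x_1* = 4 + 0.5·(M − 4·p_1 − 10·p_2)/p_1, and x_2* = 10 + 0.5·(…)/p_2.
Discretionary income = 155 − 4·4 − 10·9 = 49; x_1* = 4 + 0.5·49/4 = 10.125.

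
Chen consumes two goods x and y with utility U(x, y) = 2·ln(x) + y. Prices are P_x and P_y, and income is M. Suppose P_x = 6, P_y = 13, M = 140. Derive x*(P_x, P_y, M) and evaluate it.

MU_x = 2/x, MU_y = 1. Tangency: 2/x = P_x/P_y.
So x*(P_x,P_y) = 2·P_y/P_x, independent of income; and y* = (M − 2·P_y)/P_y.
At the given prices: x* = 2·13/6 = 4.3333.

x* = 4.3333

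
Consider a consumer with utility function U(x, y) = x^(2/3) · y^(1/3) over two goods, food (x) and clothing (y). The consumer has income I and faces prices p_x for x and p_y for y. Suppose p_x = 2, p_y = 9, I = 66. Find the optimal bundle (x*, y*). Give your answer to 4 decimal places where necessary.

x* = 22, y* = 2.4444

MU_x/MU_y = (2/3·y)/(1/3·x); tangency sets this equal to p_x/p_y.
So 2/3·p_y·y = 1/3·p_x·x; combined with the budget, a share 2/3 of income goes to x.
Demand: x*(p_x,p_y,I) = 2/3·I/p_x and y* = 1/3·I/p_y.
At p_x=2, p_y=9, I=66: x* = 2/3·66/2 = 22, y* = 2.4444.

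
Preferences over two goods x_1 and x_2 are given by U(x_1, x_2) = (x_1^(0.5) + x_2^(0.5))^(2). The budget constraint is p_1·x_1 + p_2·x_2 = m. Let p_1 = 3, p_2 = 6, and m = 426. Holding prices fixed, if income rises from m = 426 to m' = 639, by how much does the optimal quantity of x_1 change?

MRS = MU_x_1/MU_x_2 = (x_2/x_1)^(0.5). Set equal to p_1/p_2.
Hence x_2/x_1 = (p_1/p_2)^(1/(0.5)), i.e. raised to the 2 power.
With the ratio pinned down, the budget gives x_1* = m/(p_1 + p_2·(x_2/x_1)) and x_2* = (x_2/x_1)·x_1*.
Numerically x_2/x_1 = 0.25, so x_1* = 426/(3 + 6·0.25) = 94.6667.
At m' = 639: x_1* = 142. Change: 142 − 94.6667 = 47.3333.

Δx_1* = 47.3333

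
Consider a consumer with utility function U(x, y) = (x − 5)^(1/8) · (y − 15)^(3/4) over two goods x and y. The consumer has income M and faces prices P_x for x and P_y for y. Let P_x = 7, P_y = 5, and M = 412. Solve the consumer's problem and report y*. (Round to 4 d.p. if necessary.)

y* = 66.7714

This is Cobb-Douglas in (x−5, y−15): tangency gives 0.125·P_y·(y−15) = 0.75·P_x·(x−5).
Substituting into the budget: x* = 5 + 1/7·(M − 5·P_x − 15·P_y)/P_x, and y* = 15 + 6/7·(…)/P_y.
Discretionary income = 412 − 5·7 − 15·5 = 302; y* = 15 + 6/7·302/5 = 66.7714.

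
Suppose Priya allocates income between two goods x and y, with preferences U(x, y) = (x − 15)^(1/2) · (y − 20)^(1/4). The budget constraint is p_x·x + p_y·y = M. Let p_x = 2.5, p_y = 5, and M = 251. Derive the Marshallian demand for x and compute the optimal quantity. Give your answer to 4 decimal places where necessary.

x* = 45.2667

Let x' = x−15, y' = y−20. MRS = 2·y'/x' = p_x/p_y.
After buying the subsistence bundle (15, 20), a share 2/3 of the remaining income goes to x: x* = 15 + 2/3·(M − 15p_x − 20p_y)/p_x.
Discretionary income = 251 − 15·2.5 − 20·5 = 113.5; x* = 15 + 2/3·113.5/2.5 = 45.2667.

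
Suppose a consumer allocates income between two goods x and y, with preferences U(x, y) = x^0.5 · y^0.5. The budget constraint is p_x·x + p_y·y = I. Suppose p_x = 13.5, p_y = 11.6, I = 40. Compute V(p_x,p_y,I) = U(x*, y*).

MU_x/MU_y = (0.5·y)/(0.5·x); tangency sets this equal to p_x/p_y.
Rearranging, p_y·y = p_x·x. Substituting into the budget gives p_x·x·(1 + 1) = I.
Demand: x*(p_x,p_y,I) = 0.5·I/p_x and y* = 0.5·I/p_y.
At p_x=13.5, p_y=11.6, I=40: x* = 0.5·40/13.5 = 1.4815, y* = 1.7241.
Utility at the optimum: U(1.4815, 1.7241) = 1.5982.

V = 1.5982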